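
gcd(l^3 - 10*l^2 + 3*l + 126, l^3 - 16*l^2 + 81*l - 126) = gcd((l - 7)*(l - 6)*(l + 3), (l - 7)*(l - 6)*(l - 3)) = l^2 - 13*l + 42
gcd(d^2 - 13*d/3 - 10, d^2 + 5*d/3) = d + 5/3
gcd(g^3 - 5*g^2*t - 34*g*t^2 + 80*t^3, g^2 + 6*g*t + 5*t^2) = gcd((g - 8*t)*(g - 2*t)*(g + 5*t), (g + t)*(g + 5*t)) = g + 5*t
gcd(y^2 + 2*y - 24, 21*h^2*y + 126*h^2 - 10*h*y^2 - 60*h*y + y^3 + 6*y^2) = y + 6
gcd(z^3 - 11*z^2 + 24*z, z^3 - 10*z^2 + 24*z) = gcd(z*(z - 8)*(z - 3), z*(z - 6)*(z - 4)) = z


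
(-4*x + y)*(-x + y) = 4*x^2 - 5*x*y + y^2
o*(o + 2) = o^2 + 2*o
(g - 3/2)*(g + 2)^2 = g^3 + 5*g^2/2 - 2*g - 6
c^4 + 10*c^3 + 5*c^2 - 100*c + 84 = (c - 2)*(c - 1)*(c + 6)*(c + 7)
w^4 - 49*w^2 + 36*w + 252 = (w - 6)*(w - 3)*(w + 2)*(w + 7)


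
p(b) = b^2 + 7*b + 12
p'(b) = 2*b + 7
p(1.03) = 20.27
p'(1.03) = 9.06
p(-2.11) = 1.68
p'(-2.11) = 2.78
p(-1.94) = 2.18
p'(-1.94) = 3.12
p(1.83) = 28.16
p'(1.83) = 10.66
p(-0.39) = 9.42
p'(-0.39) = 6.22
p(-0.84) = 6.83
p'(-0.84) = 5.32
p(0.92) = 19.29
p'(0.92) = 8.84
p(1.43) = 24.05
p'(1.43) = 9.86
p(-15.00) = 132.00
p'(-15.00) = -23.00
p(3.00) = 42.00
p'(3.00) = 13.00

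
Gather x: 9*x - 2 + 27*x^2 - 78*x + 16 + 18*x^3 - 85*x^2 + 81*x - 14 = 18*x^3 - 58*x^2 + 12*x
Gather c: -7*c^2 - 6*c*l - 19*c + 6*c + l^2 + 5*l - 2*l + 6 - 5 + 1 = -7*c^2 + c*(-6*l - 13) + l^2 + 3*l + 2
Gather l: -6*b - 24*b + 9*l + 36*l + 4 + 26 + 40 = -30*b + 45*l + 70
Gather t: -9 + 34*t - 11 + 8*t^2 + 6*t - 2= 8*t^2 + 40*t - 22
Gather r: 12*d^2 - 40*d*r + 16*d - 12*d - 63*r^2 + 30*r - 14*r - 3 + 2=12*d^2 + 4*d - 63*r^2 + r*(16 - 40*d) - 1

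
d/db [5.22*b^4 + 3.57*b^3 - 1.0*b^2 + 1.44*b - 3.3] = 20.88*b^3 + 10.71*b^2 - 2.0*b + 1.44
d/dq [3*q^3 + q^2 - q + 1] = 9*q^2 + 2*q - 1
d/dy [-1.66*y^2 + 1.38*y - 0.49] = 1.38 - 3.32*y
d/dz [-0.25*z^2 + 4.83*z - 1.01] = 4.83 - 0.5*z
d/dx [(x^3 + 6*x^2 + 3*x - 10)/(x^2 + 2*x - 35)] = (x^4 + 4*x^3 - 96*x^2 - 400*x - 85)/(x^4 + 4*x^3 - 66*x^2 - 140*x + 1225)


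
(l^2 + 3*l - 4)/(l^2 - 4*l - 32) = (l - 1)/(l - 8)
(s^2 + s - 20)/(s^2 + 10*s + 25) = (s - 4)/(s + 5)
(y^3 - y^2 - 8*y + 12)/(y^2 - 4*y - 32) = (-y^3 + y^2 + 8*y - 12)/(-y^2 + 4*y + 32)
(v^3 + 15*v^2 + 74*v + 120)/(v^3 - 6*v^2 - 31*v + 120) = (v^2 + 10*v + 24)/(v^2 - 11*v + 24)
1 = 1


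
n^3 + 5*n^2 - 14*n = n*(n - 2)*(n + 7)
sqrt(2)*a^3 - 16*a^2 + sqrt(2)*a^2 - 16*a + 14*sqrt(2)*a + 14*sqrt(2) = (a - 7*sqrt(2))*(a - sqrt(2))*(sqrt(2)*a + sqrt(2))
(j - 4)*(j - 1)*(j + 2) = j^3 - 3*j^2 - 6*j + 8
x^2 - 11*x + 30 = (x - 6)*(x - 5)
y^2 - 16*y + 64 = (y - 8)^2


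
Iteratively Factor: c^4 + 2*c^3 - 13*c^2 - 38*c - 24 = (c - 4)*(c^3 + 6*c^2 + 11*c + 6) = (c - 4)*(c + 3)*(c^2 + 3*c + 2) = (c - 4)*(c + 2)*(c + 3)*(c + 1)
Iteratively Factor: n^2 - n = (n - 1)*(n)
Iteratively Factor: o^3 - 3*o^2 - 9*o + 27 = (o - 3)*(o^2 - 9) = (o - 3)^2*(o + 3)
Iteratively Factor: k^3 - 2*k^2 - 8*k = (k - 4)*(k^2 + 2*k) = k*(k - 4)*(k + 2)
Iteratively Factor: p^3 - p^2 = (p)*(p^2 - p) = p^2*(p - 1)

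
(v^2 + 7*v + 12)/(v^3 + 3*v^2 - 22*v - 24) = (v^2 + 7*v + 12)/(v^3 + 3*v^2 - 22*v - 24)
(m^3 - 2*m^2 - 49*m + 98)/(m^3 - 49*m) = (m - 2)/m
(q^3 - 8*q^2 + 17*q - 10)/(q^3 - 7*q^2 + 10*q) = (q - 1)/q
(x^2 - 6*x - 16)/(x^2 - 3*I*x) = (x^2 - 6*x - 16)/(x*(x - 3*I))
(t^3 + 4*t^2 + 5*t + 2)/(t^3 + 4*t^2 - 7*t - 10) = (t^2 + 3*t + 2)/(t^2 + 3*t - 10)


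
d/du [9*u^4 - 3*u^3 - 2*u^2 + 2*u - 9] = 36*u^3 - 9*u^2 - 4*u + 2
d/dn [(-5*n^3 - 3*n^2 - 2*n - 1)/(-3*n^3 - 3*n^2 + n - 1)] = (6*n^4 - 22*n^3 - 3*n^2 + 3)/(9*n^6 + 18*n^5 + 3*n^4 + 7*n^2 - 2*n + 1)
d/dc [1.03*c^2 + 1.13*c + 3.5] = 2.06*c + 1.13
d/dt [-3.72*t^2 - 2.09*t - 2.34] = -7.44*t - 2.09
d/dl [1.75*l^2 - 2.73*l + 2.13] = 3.5*l - 2.73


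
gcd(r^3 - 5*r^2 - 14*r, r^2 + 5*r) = r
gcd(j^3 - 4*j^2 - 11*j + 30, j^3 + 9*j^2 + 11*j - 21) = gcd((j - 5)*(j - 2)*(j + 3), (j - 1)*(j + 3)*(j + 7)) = j + 3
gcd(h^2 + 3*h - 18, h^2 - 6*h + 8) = 1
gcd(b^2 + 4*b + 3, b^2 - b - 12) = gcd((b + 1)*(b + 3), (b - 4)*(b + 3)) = b + 3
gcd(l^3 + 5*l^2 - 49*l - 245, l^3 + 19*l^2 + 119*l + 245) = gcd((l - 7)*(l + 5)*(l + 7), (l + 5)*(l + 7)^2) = l^2 + 12*l + 35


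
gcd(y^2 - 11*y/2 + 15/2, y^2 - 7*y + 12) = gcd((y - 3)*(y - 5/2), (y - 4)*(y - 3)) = y - 3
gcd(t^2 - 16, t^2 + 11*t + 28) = t + 4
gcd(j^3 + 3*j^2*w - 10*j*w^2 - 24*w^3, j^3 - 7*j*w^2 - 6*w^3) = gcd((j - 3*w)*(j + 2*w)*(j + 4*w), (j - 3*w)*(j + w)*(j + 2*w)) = -j^2 + j*w + 6*w^2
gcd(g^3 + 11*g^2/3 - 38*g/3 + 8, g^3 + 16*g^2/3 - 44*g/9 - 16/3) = g^2 + 14*g/3 - 8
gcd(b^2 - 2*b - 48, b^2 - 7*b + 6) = 1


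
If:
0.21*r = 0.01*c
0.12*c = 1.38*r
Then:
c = 0.00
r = 0.00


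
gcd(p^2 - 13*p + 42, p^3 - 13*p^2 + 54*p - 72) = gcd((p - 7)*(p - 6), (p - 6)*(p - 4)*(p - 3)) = p - 6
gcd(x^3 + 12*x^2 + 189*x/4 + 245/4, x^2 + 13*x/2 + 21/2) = x + 7/2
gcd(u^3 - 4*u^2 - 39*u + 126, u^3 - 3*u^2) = u - 3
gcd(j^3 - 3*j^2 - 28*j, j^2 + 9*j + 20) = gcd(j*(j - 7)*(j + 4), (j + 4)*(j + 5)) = j + 4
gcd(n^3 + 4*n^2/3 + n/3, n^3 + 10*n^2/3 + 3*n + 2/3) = n^2 + 4*n/3 + 1/3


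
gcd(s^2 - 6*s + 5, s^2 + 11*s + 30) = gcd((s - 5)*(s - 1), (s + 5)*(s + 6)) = 1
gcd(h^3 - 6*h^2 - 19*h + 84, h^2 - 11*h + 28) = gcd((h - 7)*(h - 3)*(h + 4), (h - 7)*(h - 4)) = h - 7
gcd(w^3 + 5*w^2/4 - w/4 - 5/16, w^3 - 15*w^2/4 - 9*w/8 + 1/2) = w + 1/2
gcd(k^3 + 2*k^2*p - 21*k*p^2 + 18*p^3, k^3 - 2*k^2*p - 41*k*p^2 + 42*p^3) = -k^2 - 5*k*p + 6*p^2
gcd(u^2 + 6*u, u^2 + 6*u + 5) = 1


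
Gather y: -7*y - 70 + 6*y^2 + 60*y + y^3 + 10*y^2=y^3 + 16*y^2 + 53*y - 70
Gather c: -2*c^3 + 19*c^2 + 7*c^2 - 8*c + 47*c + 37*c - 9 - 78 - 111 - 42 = -2*c^3 + 26*c^2 + 76*c - 240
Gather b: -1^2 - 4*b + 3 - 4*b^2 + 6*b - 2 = -4*b^2 + 2*b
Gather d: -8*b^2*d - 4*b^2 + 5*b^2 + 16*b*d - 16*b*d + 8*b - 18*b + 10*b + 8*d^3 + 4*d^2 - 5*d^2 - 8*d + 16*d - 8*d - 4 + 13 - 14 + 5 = -8*b^2*d + b^2 + 8*d^3 - d^2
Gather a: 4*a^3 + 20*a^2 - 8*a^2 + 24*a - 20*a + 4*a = 4*a^3 + 12*a^2 + 8*a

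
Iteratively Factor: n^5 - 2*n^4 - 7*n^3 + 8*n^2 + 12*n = (n + 1)*(n^4 - 3*n^3 - 4*n^2 + 12*n) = (n - 2)*(n + 1)*(n^3 - n^2 - 6*n) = (n - 2)*(n + 1)*(n + 2)*(n^2 - 3*n) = n*(n - 2)*(n + 1)*(n + 2)*(n - 3)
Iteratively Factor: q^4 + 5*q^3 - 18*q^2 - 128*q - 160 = (q + 4)*(q^3 + q^2 - 22*q - 40) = (q - 5)*(q + 4)*(q^2 + 6*q + 8) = (q - 5)*(q + 4)^2*(q + 2)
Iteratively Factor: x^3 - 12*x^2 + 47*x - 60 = (x - 3)*(x^2 - 9*x + 20) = (x - 4)*(x - 3)*(x - 5)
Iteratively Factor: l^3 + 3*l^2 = (l + 3)*(l^2) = l*(l + 3)*(l)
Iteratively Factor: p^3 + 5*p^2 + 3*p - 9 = (p + 3)*(p^2 + 2*p - 3) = (p + 3)^2*(p - 1)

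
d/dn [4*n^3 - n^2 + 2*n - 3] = 12*n^2 - 2*n + 2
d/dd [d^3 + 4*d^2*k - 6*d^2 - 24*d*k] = 3*d^2 + 8*d*k - 12*d - 24*k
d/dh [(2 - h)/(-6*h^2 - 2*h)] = (-3*h^2 + 12*h + 2)/(2*h^2*(9*h^2 + 6*h + 1))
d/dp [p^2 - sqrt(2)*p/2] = 2*p - sqrt(2)/2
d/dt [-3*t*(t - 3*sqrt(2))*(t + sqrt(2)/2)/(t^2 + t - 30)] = 3*(-2*t^4 - 4*t^3 + 5*sqrt(2)*t^2 + 174*t^2 - 300*sqrt(2)*t - 180)/(2*(t^4 + 2*t^3 - 59*t^2 - 60*t + 900))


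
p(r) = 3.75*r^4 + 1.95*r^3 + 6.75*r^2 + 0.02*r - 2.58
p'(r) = 15.0*r^3 + 5.85*r^2 + 13.5*r + 0.02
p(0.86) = 5.72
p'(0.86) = 25.50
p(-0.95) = 4.88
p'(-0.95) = -20.39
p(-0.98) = 5.51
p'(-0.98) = -21.71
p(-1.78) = 45.42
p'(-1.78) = -90.07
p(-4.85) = 2008.54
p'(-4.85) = -1639.11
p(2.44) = 198.90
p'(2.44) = 285.69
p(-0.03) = -2.57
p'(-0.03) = -0.38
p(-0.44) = -1.31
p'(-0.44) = -6.07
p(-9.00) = 23726.19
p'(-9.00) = -10582.63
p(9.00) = 26569.65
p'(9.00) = 11530.37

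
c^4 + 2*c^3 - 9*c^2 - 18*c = c*(c - 3)*(c + 2)*(c + 3)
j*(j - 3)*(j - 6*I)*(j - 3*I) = j^4 - 3*j^3 - 9*I*j^3 - 18*j^2 + 27*I*j^2 + 54*j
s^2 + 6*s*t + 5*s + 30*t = (s + 5)*(s + 6*t)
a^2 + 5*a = a*(a + 5)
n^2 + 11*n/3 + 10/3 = (n + 5/3)*(n + 2)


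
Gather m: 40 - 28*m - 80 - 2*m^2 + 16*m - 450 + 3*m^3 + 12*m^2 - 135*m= 3*m^3 + 10*m^2 - 147*m - 490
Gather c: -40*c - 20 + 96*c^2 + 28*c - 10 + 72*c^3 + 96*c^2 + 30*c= 72*c^3 + 192*c^2 + 18*c - 30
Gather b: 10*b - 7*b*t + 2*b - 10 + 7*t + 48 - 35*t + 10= b*(12 - 7*t) - 28*t + 48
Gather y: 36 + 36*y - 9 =36*y + 27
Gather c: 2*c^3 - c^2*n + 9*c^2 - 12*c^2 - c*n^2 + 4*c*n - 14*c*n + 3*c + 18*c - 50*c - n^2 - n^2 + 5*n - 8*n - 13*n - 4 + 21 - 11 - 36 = 2*c^3 + c^2*(-n - 3) + c*(-n^2 - 10*n - 29) - 2*n^2 - 16*n - 30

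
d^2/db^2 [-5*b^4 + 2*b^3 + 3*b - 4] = 12*b*(1 - 5*b)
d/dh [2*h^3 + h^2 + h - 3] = 6*h^2 + 2*h + 1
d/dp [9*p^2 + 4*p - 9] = 18*p + 4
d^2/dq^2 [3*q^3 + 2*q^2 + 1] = 18*q + 4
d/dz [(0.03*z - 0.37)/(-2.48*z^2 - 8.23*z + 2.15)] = (0.0744*z^2 - 1.8352*z - 2.9806)/(6.1504*z^4 + 40.8208*z^3 + 57.0689*z^2 - 35.389*z + 4.6225)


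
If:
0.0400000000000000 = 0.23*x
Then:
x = 0.17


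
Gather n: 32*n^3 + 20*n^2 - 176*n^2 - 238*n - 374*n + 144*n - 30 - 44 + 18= 32*n^3 - 156*n^2 - 468*n - 56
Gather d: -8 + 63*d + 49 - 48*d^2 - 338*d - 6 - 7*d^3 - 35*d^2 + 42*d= -7*d^3 - 83*d^2 - 233*d + 35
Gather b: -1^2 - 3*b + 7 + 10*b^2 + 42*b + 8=10*b^2 + 39*b + 14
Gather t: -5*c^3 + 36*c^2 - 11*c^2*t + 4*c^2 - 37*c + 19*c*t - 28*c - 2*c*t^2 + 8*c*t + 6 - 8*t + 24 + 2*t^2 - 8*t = -5*c^3 + 40*c^2 - 65*c + t^2*(2 - 2*c) + t*(-11*c^2 + 27*c - 16) + 30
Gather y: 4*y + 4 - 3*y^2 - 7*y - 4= -3*y^2 - 3*y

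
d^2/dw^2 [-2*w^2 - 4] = -4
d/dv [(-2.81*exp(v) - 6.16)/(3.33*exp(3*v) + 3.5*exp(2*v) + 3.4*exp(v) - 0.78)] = (18.7146*exp(3*v) + 71.3734*exp(2*v) + 43.12*exp(v) + 23.1358)*exp(v)/(11.0889*exp(6*v) + 23.31*exp(5*v) + 34.894*exp(4*v) + 18.6052*exp(3*v) + 6.1*exp(2*v) - 5.304*exp(v) + 0.6084)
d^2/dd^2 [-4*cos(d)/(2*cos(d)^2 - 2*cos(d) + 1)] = (-16*(1 - cos(d)^2)^2 - 16*cos(d)^5 + 80*cos(d)^3 - 40*cos(d)^2 - 52*cos(d) + 32)/(-2*cos(d)^2 + 2*cos(d) - 1)^3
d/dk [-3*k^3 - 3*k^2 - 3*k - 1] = -9*k^2 - 6*k - 3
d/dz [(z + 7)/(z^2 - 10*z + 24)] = (z^2 - 10*z - 2*(z - 5)*(z + 7) + 24)/(z^2 - 10*z + 24)^2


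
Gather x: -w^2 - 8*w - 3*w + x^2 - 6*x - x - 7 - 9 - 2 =-w^2 - 11*w + x^2 - 7*x - 18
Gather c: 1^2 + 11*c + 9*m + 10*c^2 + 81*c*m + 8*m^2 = 10*c^2 + c*(81*m + 11) + 8*m^2 + 9*m + 1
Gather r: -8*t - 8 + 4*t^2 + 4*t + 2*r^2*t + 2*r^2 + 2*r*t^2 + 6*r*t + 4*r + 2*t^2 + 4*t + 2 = r^2*(2*t + 2) + r*(2*t^2 + 6*t + 4) + 6*t^2 - 6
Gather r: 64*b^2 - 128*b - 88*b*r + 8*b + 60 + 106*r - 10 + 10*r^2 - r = 64*b^2 - 120*b + 10*r^2 + r*(105 - 88*b) + 50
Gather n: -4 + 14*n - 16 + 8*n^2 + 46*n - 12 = 8*n^2 + 60*n - 32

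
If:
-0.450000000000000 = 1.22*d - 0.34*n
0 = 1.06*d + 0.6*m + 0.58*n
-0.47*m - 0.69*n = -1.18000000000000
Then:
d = 56.76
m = -298.43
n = 204.99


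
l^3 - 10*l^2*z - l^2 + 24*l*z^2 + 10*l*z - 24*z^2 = (l - 1)*(l - 6*z)*(l - 4*z)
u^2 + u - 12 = (u - 3)*(u + 4)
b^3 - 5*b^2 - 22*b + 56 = (b - 7)*(b - 2)*(b + 4)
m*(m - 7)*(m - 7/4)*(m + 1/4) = m^4 - 17*m^3/2 + 161*m^2/16 + 49*m/16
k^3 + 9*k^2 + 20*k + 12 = (k + 1)*(k + 2)*(k + 6)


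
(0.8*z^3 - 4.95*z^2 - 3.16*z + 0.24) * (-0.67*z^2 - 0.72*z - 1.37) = -0.536*z^5 + 2.7405*z^4 + 4.5852*z^3 + 8.8959*z^2 + 4.1564*z - 0.3288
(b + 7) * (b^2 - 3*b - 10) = b^3 + 4*b^2 - 31*b - 70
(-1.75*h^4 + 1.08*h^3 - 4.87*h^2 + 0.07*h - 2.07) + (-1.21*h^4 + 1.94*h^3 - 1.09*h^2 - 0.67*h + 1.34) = -2.96*h^4 + 3.02*h^3 - 5.96*h^2 - 0.6*h - 0.73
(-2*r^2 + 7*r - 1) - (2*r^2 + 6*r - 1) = -4*r^2 + r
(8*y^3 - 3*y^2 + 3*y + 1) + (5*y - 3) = 8*y^3 - 3*y^2 + 8*y - 2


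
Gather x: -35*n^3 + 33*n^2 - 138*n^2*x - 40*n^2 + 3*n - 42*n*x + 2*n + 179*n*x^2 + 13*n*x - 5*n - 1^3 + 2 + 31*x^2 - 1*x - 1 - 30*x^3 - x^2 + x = -35*n^3 - 7*n^2 - 30*x^3 + x^2*(179*n + 30) + x*(-138*n^2 - 29*n)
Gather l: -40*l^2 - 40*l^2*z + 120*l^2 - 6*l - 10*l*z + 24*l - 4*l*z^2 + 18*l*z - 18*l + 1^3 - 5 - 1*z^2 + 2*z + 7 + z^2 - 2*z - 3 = l^2*(80 - 40*z) + l*(-4*z^2 + 8*z)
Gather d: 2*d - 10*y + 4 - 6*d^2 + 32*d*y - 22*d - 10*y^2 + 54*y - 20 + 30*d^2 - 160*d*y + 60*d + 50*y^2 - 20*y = 24*d^2 + d*(40 - 128*y) + 40*y^2 + 24*y - 16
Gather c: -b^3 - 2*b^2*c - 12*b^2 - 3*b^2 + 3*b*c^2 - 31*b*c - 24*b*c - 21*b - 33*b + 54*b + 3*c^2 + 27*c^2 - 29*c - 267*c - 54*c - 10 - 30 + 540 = -b^3 - 15*b^2 + c^2*(3*b + 30) + c*(-2*b^2 - 55*b - 350) + 500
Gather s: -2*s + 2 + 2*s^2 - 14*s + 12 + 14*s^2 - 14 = 16*s^2 - 16*s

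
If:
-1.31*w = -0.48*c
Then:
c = 2.72916666666667*w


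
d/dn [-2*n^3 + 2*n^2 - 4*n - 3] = -6*n^2 + 4*n - 4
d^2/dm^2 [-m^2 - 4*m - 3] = -2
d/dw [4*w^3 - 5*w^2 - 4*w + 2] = 12*w^2 - 10*w - 4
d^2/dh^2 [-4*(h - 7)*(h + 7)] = -8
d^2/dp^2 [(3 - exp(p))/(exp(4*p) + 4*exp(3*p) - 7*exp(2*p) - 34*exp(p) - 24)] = (-9*exp(5*p) - 77*exp(4*p) - 224*exp(3*p) - 222*exp(2*p) + 28*exp(p) + 112)*exp(p)/(exp(9*p) + 21*exp(8*p) + 189*exp(7*p) + 955*exp(6*p) + 2982*exp(5*p) + 5964*exp(4*p) + 7640*exp(3*p) + 6048*exp(2*p) + 2688*exp(p) + 512)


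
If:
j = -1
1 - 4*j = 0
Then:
No Solution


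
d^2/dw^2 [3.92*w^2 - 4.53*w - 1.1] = 7.84000000000000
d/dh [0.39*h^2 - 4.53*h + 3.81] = 0.78*h - 4.53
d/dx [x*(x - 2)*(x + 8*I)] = 3*x^2 + x*(-4 + 16*I) - 16*I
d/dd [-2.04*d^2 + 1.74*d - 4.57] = 1.74 - 4.08*d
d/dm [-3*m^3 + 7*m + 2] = 7 - 9*m^2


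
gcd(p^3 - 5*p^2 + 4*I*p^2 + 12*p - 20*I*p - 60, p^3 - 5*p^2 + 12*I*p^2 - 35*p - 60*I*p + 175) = p - 5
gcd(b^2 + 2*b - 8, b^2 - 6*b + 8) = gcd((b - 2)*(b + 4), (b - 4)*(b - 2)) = b - 2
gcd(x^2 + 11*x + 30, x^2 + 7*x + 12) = 1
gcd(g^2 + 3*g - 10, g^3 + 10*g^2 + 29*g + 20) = g + 5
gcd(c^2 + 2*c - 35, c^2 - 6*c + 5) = c - 5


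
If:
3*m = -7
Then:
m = -7/3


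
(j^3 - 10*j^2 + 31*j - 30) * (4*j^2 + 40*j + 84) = 4*j^5 - 192*j^3 + 280*j^2 + 1404*j - 2520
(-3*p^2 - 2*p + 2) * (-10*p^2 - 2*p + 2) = 30*p^4 + 26*p^3 - 22*p^2 - 8*p + 4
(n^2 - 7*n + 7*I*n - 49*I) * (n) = n^3 - 7*n^2 + 7*I*n^2 - 49*I*n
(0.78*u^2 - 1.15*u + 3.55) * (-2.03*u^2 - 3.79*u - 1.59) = -1.5834*u^4 - 0.6217*u^3 - 4.0882*u^2 - 11.626*u - 5.6445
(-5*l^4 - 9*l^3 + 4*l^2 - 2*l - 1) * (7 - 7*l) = 35*l^5 + 28*l^4 - 91*l^3 + 42*l^2 - 7*l - 7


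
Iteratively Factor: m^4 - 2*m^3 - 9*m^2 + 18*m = (m - 3)*(m^3 + m^2 - 6*m) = (m - 3)*(m - 2)*(m^2 + 3*m) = (m - 3)*(m - 2)*(m + 3)*(m)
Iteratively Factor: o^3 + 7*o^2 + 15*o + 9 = (o + 1)*(o^2 + 6*o + 9) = (o + 1)*(o + 3)*(o + 3)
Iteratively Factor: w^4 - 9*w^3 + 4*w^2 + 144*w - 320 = (w - 4)*(w^3 - 5*w^2 - 16*w + 80) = (w - 4)^2*(w^2 - w - 20) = (w - 4)^2*(w + 4)*(w - 5)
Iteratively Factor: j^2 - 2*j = (j - 2)*(j)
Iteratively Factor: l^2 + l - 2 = (l - 1)*(l + 2)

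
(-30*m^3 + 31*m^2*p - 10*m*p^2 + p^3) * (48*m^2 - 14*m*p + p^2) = -1440*m^5 + 1908*m^4*p - 944*m^3*p^2 + 219*m^2*p^3 - 24*m*p^4 + p^5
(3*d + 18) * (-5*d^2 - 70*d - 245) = -15*d^3 - 300*d^2 - 1995*d - 4410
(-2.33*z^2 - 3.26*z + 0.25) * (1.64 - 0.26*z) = 0.6058*z^3 - 2.9736*z^2 - 5.4114*z + 0.41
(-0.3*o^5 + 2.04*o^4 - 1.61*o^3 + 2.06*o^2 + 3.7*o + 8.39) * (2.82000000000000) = -0.846*o^5 + 5.7528*o^4 - 4.5402*o^3 + 5.8092*o^2 + 10.434*o + 23.6598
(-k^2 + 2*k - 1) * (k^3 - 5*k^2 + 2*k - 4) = -k^5 + 7*k^4 - 13*k^3 + 13*k^2 - 10*k + 4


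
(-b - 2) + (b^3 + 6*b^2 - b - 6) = b^3 + 6*b^2 - 2*b - 8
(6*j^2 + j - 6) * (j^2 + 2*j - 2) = 6*j^4 + 13*j^3 - 16*j^2 - 14*j + 12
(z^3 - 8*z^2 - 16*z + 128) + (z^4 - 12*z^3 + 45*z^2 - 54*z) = z^4 - 11*z^3 + 37*z^2 - 70*z + 128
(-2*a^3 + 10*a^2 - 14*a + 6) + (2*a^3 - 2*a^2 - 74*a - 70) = 8*a^2 - 88*a - 64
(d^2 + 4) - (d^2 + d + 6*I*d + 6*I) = -d - 6*I*d + 4 - 6*I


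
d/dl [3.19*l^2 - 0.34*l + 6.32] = 6.38*l - 0.34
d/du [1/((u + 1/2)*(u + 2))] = 2*(-4*u - 5)/(4*u^4 + 20*u^3 + 33*u^2 + 20*u + 4)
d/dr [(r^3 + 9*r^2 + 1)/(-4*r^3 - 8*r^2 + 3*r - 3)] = (28*r^4 + 6*r^3 + 30*r^2 - 38*r - 3)/(16*r^6 + 64*r^5 + 40*r^4 - 24*r^3 + 57*r^2 - 18*r + 9)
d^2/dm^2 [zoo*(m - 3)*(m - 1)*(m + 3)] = zoo*(m + 1)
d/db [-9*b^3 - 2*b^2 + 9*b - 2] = -27*b^2 - 4*b + 9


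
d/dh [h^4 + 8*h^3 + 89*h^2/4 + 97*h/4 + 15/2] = 4*h^3 + 24*h^2 + 89*h/2 + 97/4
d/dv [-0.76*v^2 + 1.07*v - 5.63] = 1.07 - 1.52*v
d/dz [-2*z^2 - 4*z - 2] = -4*z - 4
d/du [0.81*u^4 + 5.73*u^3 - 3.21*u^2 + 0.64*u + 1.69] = 3.24*u^3 + 17.19*u^2 - 6.42*u + 0.64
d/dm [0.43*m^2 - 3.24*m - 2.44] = 0.86*m - 3.24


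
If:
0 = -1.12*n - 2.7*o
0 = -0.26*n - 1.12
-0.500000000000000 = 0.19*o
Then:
No Solution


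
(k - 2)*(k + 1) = k^2 - k - 2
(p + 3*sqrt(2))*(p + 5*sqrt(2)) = p^2 + 8*sqrt(2)*p + 30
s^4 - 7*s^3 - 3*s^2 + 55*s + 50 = (s - 5)^2*(s + 1)*(s + 2)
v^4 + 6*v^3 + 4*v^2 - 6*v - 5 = (v - 1)*(v + 1)^2*(v + 5)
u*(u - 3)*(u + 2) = u^3 - u^2 - 6*u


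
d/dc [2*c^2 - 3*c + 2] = 4*c - 3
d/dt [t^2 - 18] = 2*t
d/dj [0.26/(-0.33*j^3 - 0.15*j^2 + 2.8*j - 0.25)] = (0.2574*j^2 + 0.078*j - 0.728)/(0.33*j^3 + 0.15*j^2 - 2.8*j + 0.25)^2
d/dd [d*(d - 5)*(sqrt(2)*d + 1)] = 3*sqrt(2)*d^2 - 10*sqrt(2)*d + 2*d - 5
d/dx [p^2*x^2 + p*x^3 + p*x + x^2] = 2*p^2*x + 3*p*x^2 + p + 2*x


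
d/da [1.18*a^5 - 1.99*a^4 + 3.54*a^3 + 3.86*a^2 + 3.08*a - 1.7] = 5.9*a^4 - 7.96*a^3 + 10.62*a^2 + 7.72*a + 3.08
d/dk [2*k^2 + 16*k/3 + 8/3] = 4*k + 16/3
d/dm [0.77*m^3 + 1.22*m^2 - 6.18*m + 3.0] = 2.31*m^2 + 2.44*m - 6.18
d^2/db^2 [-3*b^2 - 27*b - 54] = -6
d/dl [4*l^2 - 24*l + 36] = 8*l - 24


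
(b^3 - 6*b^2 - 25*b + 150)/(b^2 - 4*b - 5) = (b^2 - b - 30)/(b + 1)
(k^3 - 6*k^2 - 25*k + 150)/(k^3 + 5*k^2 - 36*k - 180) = (k - 5)/(k + 6)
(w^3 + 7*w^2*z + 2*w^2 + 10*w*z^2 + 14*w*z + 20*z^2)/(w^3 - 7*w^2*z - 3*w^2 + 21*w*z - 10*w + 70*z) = (-w^2 - 7*w*z - 10*z^2)/(-w^2 + 7*w*z + 5*w - 35*z)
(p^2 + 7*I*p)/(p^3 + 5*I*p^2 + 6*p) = (p + 7*I)/(p^2 + 5*I*p + 6)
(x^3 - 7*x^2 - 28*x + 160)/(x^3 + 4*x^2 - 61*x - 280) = (x - 4)/(x + 7)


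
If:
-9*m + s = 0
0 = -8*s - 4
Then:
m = -1/18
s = -1/2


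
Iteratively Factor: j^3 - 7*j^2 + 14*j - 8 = (j - 4)*(j^2 - 3*j + 2) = (j - 4)*(j - 1)*(j - 2)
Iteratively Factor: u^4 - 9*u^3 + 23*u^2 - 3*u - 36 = (u - 4)*(u^3 - 5*u^2 + 3*u + 9) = (u - 4)*(u - 3)*(u^2 - 2*u - 3) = (u - 4)*(u - 3)*(u + 1)*(u - 3)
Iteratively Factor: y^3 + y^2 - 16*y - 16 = (y + 4)*(y^2 - 3*y - 4) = (y + 1)*(y + 4)*(y - 4)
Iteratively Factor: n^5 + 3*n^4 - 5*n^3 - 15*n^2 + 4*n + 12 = (n + 2)*(n^4 + n^3 - 7*n^2 - n + 6) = (n + 2)*(n + 3)*(n^3 - 2*n^2 - n + 2) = (n - 2)*(n + 2)*(n + 3)*(n^2 - 1) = (n - 2)*(n - 1)*(n + 2)*(n + 3)*(n + 1)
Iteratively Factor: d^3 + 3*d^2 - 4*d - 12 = (d + 2)*(d^2 + d - 6) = (d - 2)*(d + 2)*(d + 3)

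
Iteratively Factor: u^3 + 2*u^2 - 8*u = (u - 2)*(u^2 + 4*u) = (u - 2)*(u + 4)*(u)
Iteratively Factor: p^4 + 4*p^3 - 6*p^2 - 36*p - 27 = (p + 3)*(p^3 + p^2 - 9*p - 9) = (p + 3)^2*(p^2 - 2*p - 3) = (p + 1)*(p + 3)^2*(p - 3)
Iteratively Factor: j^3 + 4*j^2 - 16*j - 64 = (j + 4)*(j^2 - 16) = (j + 4)^2*(j - 4)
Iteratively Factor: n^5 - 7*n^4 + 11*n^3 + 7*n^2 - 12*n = (n)*(n^4 - 7*n^3 + 11*n^2 + 7*n - 12) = n*(n - 4)*(n^3 - 3*n^2 - n + 3) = n*(n - 4)*(n - 3)*(n^2 - 1) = n*(n - 4)*(n - 3)*(n - 1)*(n + 1)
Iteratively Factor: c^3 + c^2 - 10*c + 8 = (c - 2)*(c^2 + 3*c - 4) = (c - 2)*(c - 1)*(c + 4)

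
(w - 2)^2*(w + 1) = w^3 - 3*w^2 + 4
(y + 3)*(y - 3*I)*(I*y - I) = I*y^3 + 3*y^2 + 2*I*y^2 + 6*y - 3*I*y - 9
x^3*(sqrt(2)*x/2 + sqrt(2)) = sqrt(2)*x^4/2 + sqrt(2)*x^3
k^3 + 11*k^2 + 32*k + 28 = (k + 2)^2*(k + 7)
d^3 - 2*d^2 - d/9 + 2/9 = (d - 2)*(d - 1/3)*(d + 1/3)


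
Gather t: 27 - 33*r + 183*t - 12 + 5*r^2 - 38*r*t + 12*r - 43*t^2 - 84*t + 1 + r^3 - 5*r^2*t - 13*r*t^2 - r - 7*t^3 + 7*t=r^3 + 5*r^2 - 22*r - 7*t^3 + t^2*(-13*r - 43) + t*(-5*r^2 - 38*r + 106) + 16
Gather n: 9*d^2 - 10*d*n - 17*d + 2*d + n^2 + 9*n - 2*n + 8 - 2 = 9*d^2 - 15*d + n^2 + n*(7 - 10*d) + 6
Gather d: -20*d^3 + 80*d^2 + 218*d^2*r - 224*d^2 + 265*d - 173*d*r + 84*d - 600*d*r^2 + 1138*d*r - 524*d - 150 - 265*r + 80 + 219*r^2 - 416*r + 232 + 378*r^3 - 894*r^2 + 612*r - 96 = -20*d^3 + d^2*(218*r - 144) + d*(-600*r^2 + 965*r - 175) + 378*r^3 - 675*r^2 - 69*r + 66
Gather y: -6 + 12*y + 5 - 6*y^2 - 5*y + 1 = -6*y^2 + 7*y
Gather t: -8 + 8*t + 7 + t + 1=9*t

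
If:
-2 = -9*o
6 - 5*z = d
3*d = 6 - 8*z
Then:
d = -18/7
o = 2/9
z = 12/7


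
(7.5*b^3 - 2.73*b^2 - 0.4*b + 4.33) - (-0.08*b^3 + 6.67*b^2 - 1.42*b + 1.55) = 7.58*b^3 - 9.4*b^2 + 1.02*b + 2.78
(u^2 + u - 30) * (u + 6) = u^3 + 7*u^2 - 24*u - 180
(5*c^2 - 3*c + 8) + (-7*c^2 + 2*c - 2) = -2*c^2 - c + 6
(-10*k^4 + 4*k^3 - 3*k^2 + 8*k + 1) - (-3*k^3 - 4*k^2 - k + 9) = -10*k^4 + 7*k^3 + k^2 + 9*k - 8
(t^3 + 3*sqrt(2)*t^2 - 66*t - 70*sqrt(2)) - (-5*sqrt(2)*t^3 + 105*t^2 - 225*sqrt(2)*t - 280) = t^3 + 5*sqrt(2)*t^3 - 105*t^2 + 3*sqrt(2)*t^2 - 66*t + 225*sqrt(2)*t - 70*sqrt(2) + 280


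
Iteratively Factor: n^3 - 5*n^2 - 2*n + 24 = (n - 4)*(n^2 - n - 6) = (n - 4)*(n + 2)*(n - 3)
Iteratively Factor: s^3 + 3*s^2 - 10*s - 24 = (s + 4)*(s^2 - s - 6) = (s - 3)*(s + 4)*(s + 2)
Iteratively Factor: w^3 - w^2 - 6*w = (w - 3)*(w^2 + 2*w) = w*(w - 3)*(w + 2)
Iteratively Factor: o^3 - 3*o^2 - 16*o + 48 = (o - 4)*(o^2 + o - 12) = (o - 4)*(o + 4)*(o - 3)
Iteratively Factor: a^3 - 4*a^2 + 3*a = (a - 1)*(a^2 - 3*a) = a*(a - 1)*(a - 3)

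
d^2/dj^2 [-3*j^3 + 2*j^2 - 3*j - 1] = 4 - 18*j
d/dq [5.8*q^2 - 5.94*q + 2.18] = 11.6*q - 5.94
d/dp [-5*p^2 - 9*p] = -10*p - 9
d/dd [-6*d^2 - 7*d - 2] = -12*d - 7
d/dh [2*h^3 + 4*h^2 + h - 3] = 6*h^2 + 8*h + 1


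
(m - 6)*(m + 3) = m^2 - 3*m - 18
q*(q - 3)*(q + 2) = q^3 - q^2 - 6*q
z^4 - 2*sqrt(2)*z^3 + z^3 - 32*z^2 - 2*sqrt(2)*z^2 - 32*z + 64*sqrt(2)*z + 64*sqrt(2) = (z + 1)*(z - 4*sqrt(2))*(z - 2*sqrt(2))*(z + 4*sqrt(2))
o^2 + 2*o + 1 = (o + 1)^2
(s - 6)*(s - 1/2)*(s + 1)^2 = s^4 - 9*s^3/2 - 9*s^2 - s/2 + 3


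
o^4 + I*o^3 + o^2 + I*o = o*(o - I)*(o + I)^2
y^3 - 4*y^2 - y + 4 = (y - 4)*(y - 1)*(y + 1)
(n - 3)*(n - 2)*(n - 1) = n^3 - 6*n^2 + 11*n - 6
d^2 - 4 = (d - 2)*(d + 2)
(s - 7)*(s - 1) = s^2 - 8*s + 7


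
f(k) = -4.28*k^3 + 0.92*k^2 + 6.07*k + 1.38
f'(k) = -12.84*k^2 + 1.84*k + 6.07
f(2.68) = -58.13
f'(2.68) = -81.22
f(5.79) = -763.40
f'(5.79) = -413.73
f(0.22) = 2.71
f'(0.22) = 5.85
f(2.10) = -21.45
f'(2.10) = -46.69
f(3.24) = -114.87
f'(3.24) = -122.76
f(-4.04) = 274.09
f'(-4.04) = -210.93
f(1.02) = 3.99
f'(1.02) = -5.41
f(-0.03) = 1.20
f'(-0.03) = 6.00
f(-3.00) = 107.01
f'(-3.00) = -115.01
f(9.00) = -2989.59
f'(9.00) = -1017.41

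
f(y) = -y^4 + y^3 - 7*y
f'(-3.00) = 128.00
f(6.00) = -1122.00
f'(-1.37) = 8.92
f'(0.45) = -6.76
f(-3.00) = -87.00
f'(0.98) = -7.88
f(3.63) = -151.21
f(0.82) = -5.64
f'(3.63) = -158.80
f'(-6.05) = 988.59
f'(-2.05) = 40.07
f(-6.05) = -1518.84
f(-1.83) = -4.53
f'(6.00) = -763.00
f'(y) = -4*y^3 + 3*y^2 - 7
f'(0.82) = -7.19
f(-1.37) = 3.50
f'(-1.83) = 27.56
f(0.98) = -6.84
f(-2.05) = -11.93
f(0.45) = -3.10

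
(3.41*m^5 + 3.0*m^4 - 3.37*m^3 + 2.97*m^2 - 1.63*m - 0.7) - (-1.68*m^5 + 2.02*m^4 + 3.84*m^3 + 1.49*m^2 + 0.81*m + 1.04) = 5.09*m^5 + 0.98*m^4 - 7.21*m^3 + 1.48*m^2 - 2.44*m - 1.74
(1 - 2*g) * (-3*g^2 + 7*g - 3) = 6*g^3 - 17*g^2 + 13*g - 3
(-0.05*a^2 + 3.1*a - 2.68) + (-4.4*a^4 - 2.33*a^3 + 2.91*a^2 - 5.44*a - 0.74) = -4.4*a^4 - 2.33*a^3 + 2.86*a^2 - 2.34*a - 3.42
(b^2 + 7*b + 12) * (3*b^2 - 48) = 3*b^4 + 21*b^3 - 12*b^2 - 336*b - 576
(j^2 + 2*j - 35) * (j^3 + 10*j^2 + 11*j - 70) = j^5 + 12*j^4 - 4*j^3 - 398*j^2 - 525*j + 2450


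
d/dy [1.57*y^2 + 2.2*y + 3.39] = 3.14*y + 2.2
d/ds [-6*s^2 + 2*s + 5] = 2 - 12*s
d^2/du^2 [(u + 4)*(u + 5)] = 2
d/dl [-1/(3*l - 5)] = 3/(3*l - 5)^2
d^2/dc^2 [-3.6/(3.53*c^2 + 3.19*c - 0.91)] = (89.71848*c^2 + 81.07704*c - 3.6*(7.06*c + 3.19)*(14.12*c + 6.38) - 23.12856)/(3.53*c^2 + 3.19*c - 0.91)^3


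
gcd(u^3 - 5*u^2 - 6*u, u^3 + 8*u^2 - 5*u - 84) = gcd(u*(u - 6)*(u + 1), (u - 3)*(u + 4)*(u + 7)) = 1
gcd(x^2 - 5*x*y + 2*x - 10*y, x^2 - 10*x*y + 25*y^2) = x - 5*y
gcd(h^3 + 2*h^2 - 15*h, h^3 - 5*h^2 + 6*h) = h^2 - 3*h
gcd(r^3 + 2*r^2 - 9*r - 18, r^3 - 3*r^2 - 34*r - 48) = r^2 + 5*r + 6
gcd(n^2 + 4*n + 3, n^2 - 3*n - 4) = n + 1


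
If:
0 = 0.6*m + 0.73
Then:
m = -1.22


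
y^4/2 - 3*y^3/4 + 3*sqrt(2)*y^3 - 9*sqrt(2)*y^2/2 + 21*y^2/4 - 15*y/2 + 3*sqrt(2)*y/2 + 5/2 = (y/2 + sqrt(2)/2)*(y - 1)*(y - 1/2)*(y + 5*sqrt(2))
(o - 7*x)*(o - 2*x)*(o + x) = o^3 - 8*o^2*x + 5*o*x^2 + 14*x^3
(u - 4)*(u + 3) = u^2 - u - 12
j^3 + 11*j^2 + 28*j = j*(j + 4)*(j + 7)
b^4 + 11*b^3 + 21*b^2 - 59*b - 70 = (b - 2)*(b + 1)*(b + 5)*(b + 7)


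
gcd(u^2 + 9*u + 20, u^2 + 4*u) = u + 4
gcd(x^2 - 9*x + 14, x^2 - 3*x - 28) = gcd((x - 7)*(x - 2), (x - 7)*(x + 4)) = x - 7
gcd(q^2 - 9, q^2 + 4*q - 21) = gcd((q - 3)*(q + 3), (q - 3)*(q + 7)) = q - 3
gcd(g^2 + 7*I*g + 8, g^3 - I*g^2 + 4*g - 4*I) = g - I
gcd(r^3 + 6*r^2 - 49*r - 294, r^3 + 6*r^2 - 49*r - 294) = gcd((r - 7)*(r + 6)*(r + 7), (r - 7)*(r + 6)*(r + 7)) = r^3 + 6*r^2 - 49*r - 294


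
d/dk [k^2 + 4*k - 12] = 2*k + 4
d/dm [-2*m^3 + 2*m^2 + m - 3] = -6*m^2 + 4*m + 1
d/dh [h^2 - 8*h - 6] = 2*h - 8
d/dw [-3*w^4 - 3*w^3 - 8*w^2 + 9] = w*(-12*w^2 - 9*w - 16)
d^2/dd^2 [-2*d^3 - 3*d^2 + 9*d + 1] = -12*d - 6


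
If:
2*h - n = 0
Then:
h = n/2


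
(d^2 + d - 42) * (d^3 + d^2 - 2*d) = d^5 + 2*d^4 - 43*d^3 - 44*d^2 + 84*d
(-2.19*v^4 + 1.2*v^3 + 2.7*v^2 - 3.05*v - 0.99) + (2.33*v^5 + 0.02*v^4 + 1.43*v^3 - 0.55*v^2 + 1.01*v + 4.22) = 2.33*v^5 - 2.17*v^4 + 2.63*v^3 + 2.15*v^2 - 2.04*v + 3.23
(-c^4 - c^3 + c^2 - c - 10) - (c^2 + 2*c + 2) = -c^4 - c^3 - 3*c - 12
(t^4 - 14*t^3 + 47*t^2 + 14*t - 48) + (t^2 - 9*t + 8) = t^4 - 14*t^3 + 48*t^2 + 5*t - 40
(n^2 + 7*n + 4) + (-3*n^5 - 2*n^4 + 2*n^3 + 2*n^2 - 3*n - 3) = -3*n^5 - 2*n^4 + 2*n^3 + 3*n^2 + 4*n + 1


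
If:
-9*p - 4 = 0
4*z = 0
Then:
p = -4/9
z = 0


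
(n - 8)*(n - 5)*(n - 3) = n^3 - 16*n^2 + 79*n - 120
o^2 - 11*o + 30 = (o - 6)*(o - 5)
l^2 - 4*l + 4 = (l - 2)^2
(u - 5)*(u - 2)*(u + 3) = u^3 - 4*u^2 - 11*u + 30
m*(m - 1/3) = m^2 - m/3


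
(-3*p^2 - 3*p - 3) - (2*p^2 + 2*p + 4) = -5*p^2 - 5*p - 7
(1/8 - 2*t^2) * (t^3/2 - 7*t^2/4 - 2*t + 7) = -t^5 + 7*t^4/2 + 65*t^3/16 - 455*t^2/32 - t/4 + 7/8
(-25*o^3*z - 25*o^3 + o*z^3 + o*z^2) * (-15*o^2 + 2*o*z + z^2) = 375*o^5*z + 375*o^5 - 50*o^4*z^2 - 50*o^4*z - 40*o^3*z^3 - 40*o^3*z^2 + 2*o^2*z^4 + 2*o^2*z^3 + o*z^5 + o*z^4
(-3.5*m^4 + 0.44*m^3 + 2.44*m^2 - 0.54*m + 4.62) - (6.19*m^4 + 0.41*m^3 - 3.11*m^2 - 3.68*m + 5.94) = -9.69*m^4 + 0.03*m^3 + 5.55*m^2 + 3.14*m - 1.32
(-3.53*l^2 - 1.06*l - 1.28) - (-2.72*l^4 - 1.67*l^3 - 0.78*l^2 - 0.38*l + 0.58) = 2.72*l^4 + 1.67*l^3 - 2.75*l^2 - 0.68*l - 1.86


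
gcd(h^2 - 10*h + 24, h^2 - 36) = h - 6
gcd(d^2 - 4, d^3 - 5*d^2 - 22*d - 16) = d + 2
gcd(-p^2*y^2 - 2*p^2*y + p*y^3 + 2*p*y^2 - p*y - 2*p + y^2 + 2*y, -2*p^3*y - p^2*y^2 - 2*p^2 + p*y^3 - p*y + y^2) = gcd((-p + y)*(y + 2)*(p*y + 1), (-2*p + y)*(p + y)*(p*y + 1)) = p*y + 1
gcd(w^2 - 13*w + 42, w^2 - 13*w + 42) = w^2 - 13*w + 42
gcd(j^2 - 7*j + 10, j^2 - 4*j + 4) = j - 2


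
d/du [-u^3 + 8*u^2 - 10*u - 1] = -3*u^2 + 16*u - 10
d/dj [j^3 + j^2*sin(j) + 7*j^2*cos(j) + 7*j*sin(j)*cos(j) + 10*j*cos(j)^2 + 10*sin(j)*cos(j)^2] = -7*j^2*sin(j) + j^2*cos(j) + 3*j^2 + 2*j*sin(j) - 10*j*sin(2*j) + 14*j*cos(j) + 7*j*cos(2*j) + 7*sin(2*j)/2 + 5*cos(j)/2 + 5*cos(2*j) + 15*cos(3*j)/2 + 5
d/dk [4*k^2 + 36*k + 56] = 8*k + 36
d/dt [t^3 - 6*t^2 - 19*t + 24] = 3*t^2 - 12*t - 19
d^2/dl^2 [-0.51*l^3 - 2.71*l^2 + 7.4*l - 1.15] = -3.06*l - 5.42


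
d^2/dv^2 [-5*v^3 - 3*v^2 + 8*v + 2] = -30*v - 6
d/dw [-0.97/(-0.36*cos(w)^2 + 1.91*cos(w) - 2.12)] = (0.6984*cos(w) - 1.8527)*sin(w)/(0.36*cos(w)^2 - 1.91*cos(w) + 2.12)^2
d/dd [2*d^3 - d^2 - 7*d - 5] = 6*d^2 - 2*d - 7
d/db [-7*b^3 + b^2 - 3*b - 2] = -21*b^2 + 2*b - 3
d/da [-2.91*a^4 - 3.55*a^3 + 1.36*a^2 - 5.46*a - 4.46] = -11.64*a^3 - 10.65*a^2 + 2.72*a - 5.46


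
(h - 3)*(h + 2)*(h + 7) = h^3 + 6*h^2 - 13*h - 42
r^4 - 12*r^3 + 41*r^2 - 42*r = r*(r - 7)*(r - 3)*(r - 2)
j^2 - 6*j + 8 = (j - 4)*(j - 2)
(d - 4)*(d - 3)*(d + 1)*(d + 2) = d^4 - 4*d^3 - 7*d^2 + 22*d + 24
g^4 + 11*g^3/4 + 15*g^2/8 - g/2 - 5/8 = (g - 1/2)*(g + 1)^2*(g + 5/4)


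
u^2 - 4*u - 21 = (u - 7)*(u + 3)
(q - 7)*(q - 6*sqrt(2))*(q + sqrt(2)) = q^3 - 5*sqrt(2)*q^2 - 7*q^2 - 12*q + 35*sqrt(2)*q + 84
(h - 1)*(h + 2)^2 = h^3 + 3*h^2 - 4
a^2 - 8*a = a*(a - 8)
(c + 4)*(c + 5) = c^2 + 9*c + 20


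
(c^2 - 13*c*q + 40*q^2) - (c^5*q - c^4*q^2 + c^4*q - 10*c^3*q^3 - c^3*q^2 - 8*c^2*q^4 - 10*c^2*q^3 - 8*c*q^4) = -c^5*q + c^4*q^2 - c^4*q + 10*c^3*q^3 + c^3*q^2 + 8*c^2*q^4 + 10*c^2*q^3 + c^2 + 8*c*q^4 - 13*c*q + 40*q^2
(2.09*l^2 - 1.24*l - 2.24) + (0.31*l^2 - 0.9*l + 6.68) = 2.4*l^2 - 2.14*l + 4.44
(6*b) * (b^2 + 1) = 6*b^3 + 6*b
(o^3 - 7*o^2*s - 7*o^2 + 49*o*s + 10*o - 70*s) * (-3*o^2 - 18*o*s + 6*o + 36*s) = -3*o^5 + 3*o^4*s + 27*o^4 + 126*o^3*s^2 - 27*o^3*s - 72*o^3 - 1134*o^2*s^2 + 72*o^2*s + 60*o^2 + 3024*o*s^2 - 60*o*s - 2520*s^2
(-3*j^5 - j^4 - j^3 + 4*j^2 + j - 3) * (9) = -27*j^5 - 9*j^4 - 9*j^3 + 36*j^2 + 9*j - 27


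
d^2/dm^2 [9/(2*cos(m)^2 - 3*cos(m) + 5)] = 9*(16*sin(m)^4 + 23*sin(m)^2 + 75*cos(m)/2 - 9*cos(3*m)/2 - 37)/(2*sin(m)^2 + 3*cos(m) - 7)^3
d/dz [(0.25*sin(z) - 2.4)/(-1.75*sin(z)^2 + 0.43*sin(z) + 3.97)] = (0.4375*sin(z)^2 - 8.4*sin(z) + 2.0245)*cos(z)/(3.0625*sin(z)^4 - 1.505*sin(z)^3 - 13.7101*sin(z)^2 + 3.4142*sin(z) + 15.7609)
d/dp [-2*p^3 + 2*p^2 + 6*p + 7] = -6*p^2 + 4*p + 6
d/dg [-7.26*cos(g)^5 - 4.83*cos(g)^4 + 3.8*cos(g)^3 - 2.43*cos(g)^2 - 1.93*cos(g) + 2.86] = (36.3*cos(g)^4 + 19.32*cos(g)^3 - 11.4*cos(g)^2 + 4.86*cos(g) + 1.93)*sin(g)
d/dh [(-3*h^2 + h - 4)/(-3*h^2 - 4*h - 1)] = (15*h^2 - 18*h - 17)/(9*h^4 + 24*h^3 + 22*h^2 + 8*h + 1)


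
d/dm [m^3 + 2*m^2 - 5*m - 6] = 3*m^2 + 4*m - 5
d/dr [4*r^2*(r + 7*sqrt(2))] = 4*r*(3*r + 14*sqrt(2))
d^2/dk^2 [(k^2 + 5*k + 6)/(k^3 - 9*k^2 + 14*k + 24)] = 2*(k^6 + 15*k^5 - 141*k^4 - 139*k^3 + 1638*k^2 + 540*k + 1368)/(k^9 - 27*k^8 + 285*k^7 - 1413*k^6 + 2694*k^5 + 2556*k^4 - 13672*k^3 - 1440*k^2 + 24192*k + 13824)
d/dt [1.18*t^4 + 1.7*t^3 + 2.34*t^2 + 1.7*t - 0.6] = 4.72*t^3 + 5.1*t^2 + 4.68*t + 1.7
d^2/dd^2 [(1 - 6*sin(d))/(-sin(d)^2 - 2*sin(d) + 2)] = 2*(-3*sin(d)^5 + 8*sin(d)^4 - 27*sin(d)^3 - 9*sin(d)^2 + 20*sin(d) + 18)/(sin(d)^2 + 2*sin(d) - 2)^3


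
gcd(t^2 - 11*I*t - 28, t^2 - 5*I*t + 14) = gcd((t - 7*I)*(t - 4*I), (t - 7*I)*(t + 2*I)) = t - 7*I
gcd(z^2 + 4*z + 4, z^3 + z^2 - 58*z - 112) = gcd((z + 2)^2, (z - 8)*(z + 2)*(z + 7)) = z + 2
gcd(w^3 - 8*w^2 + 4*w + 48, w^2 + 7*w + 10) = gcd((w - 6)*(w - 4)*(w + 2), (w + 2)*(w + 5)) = w + 2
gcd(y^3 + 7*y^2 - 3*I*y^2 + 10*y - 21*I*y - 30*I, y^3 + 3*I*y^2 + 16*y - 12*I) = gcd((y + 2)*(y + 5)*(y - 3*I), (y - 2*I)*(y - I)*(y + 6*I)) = 1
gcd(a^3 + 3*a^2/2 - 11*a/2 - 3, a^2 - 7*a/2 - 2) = a + 1/2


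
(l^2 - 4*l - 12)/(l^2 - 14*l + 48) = (l + 2)/(l - 8)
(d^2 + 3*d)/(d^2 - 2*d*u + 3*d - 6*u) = d/(d - 2*u)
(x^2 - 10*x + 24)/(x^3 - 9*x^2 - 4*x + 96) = (x - 6)/(x^2 - 5*x - 24)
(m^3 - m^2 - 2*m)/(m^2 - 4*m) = (m^2 - m - 2)/(m - 4)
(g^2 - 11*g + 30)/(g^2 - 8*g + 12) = (g - 5)/(g - 2)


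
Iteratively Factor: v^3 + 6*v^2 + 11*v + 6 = (v + 2)*(v^2 + 4*v + 3) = (v + 1)*(v + 2)*(v + 3)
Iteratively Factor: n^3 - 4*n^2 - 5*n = (n)*(n^2 - 4*n - 5) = n*(n - 5)*(n + 1)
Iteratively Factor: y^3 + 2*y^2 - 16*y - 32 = (y + 2)*(y^2 - 16) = (y - 4)*(y + 2)*(y + 4)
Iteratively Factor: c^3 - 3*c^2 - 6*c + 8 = (c - 1)*(c^2 - 2*c - 8) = (c - 1)*(c + 2)*(c - 4)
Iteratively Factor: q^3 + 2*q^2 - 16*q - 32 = (q - 4)*(q^2 + 6*q + 8) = (q - 4)*(q + 2)*(q + 4)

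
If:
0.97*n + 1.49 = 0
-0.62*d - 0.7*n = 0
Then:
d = 1.73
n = -1.54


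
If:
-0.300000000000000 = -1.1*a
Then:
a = 0.27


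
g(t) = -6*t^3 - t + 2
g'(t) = -18*t^2 - 1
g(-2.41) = 88.40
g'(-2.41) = -105.55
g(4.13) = -424.80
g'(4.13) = -308.02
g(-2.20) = 68.09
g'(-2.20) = -88.12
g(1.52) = -20.59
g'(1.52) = -42.59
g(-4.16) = 438.11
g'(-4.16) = -312.50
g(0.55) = 0.45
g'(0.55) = -6.44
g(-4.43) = 528.06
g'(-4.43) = -354.25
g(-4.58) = 583.01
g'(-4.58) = -378.58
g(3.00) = -163.00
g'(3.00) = -163.00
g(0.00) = 2.00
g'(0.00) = -1.00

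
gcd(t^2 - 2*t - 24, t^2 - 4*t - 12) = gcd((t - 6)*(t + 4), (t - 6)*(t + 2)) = t - 6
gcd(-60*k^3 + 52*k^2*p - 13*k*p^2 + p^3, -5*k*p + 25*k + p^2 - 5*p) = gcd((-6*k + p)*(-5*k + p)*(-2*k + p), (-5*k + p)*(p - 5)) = -5*k + p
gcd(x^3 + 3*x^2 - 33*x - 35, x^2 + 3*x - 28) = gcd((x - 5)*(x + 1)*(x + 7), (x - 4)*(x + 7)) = x + 7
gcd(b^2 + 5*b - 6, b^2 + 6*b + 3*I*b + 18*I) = b + 6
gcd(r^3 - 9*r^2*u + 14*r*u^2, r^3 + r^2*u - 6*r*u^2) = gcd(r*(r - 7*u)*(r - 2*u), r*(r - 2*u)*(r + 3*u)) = r^2 - 2*r*u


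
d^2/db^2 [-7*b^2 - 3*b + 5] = -14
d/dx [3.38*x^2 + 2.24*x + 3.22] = 6.76*x + 2.24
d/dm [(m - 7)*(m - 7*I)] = 2*m - 7 - 7*I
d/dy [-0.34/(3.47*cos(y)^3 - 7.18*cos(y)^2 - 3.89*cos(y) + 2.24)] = (-3.5394*cos(y)^2 + 4.8824*cos(y) + 1.3226)*sin(y)/(3.47*cos(y)^3 - 7.18*cos(y)^2 - 3.89*cos(y) + 2.24)^2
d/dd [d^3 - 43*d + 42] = 3*d^2 - 43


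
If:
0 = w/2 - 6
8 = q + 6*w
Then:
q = -64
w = 12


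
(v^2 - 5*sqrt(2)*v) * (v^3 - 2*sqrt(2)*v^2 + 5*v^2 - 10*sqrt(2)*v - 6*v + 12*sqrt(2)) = v^5 - 7*sqrt(2)*v^4 + 5*v^4 - 35*sqrt(2)*v^3 + 14*v^3 + 42*sqrt(2)*v^2 + 100*v^2 - 120*v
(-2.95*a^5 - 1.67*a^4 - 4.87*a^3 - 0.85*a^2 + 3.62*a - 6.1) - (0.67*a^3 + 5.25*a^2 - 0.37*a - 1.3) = -2.95*a^5 - 1.67*a^4 - 5.54*a^3 - 6.1*a^2 + 3.99*a - 4.8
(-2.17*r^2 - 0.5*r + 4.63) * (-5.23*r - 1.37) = 11.3491*r^3 + 5.5879*r^2 - 23.5299*r - 6.3431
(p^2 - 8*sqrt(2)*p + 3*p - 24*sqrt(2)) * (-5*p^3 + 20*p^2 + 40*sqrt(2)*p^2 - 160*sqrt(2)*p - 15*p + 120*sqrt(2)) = -5*p^5 + 5*p^4 + 80*sqrt(2)*p^4 - 595*p^3 - 80*sqrt(2)*p^3 - 720*sqrt(2)*p^2 + 595*p^2 + 720*sqrt(2)*p + 5760*p - 5760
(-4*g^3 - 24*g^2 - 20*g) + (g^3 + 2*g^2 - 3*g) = -3*g^3 - 22*g^2 - 23*g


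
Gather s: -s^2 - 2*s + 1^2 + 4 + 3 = -s^2 - 2*s + 8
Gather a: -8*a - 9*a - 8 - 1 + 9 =-17*a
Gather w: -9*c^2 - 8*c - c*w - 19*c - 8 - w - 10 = -9*c^2 - 27*c + w*(-c - 1) - 18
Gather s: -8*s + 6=6 - 8*s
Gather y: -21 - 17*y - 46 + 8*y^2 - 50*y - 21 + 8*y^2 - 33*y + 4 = 16*y^2 - 100*y - 84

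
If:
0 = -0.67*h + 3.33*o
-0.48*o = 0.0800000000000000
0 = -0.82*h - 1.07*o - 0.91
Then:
No Solution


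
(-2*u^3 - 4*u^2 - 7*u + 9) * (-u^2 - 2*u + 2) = 2*u^5 + 8*u^4 + 11*u^3 - 3*u^2 - 32*u + 18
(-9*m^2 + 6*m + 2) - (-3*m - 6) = -9*m^2 + 9*m + 8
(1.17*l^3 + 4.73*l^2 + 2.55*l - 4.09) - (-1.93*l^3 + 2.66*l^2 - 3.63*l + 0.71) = 3.1*l^3 + 2.07*l^2 + 6.18*l - 4.8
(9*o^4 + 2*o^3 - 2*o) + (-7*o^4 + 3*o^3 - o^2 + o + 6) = 2*o^4 + 5*o^3 - o^2 - o + 6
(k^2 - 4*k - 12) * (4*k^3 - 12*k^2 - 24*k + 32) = 4*k^5 - 28*k^4 - 24*k^3 + 272*k^2 + 160*k - 384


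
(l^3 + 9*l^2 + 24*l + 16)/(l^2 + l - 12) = (l^2 + 5*l + 4)/(l - 3)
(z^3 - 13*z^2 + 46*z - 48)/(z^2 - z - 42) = (-z^3 + 13*z^2 - 46*z + 48)/(-z^2 + z + 42)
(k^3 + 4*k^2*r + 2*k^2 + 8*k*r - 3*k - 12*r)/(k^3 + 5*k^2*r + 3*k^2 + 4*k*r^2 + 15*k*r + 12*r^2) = (k - 1)/(k + r)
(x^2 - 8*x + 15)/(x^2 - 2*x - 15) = (x - 3)/(x + 3)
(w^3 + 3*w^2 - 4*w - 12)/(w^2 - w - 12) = (w^2 - 4)/(w - 4)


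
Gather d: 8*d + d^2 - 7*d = d^2 + d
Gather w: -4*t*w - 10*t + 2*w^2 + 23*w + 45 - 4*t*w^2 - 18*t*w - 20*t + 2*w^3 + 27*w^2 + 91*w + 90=-30*t + 2*w^3 + w^2*(29 - 4*t) + w*(114 - 22*t) + 135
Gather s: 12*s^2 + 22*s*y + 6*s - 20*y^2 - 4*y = 12*s^2 + s*(22*y + 6) - 20*y^2 - 4*y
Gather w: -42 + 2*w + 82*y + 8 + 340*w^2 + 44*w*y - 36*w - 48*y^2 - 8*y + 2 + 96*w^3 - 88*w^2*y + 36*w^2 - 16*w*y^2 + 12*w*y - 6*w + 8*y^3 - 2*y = 96*w^3 + w^2*(376 - 88*y) + w*(-16*y^2 + 56*y - 40) + 8*y^3 - 48*y^2 + 72*y - 32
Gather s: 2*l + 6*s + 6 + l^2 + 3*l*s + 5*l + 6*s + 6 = l^2 + 7*l + s*(3*l + 12) + 12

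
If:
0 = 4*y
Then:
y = 0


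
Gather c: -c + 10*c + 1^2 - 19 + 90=9*c + 72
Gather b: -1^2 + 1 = 0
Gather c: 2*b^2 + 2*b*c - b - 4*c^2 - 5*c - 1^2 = 2*b^2 - b - 4*c^2 + c*(2*b - 5) - 1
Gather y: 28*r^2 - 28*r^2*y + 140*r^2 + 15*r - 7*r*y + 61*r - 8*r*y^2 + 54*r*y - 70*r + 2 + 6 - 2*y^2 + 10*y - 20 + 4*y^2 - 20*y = 168*r^2 + 6*r + y^2*(2 - 8*r) + y*(-28*r^2 + 47*r - 10) - 12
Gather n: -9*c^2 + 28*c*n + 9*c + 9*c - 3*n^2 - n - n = -9*c^2 + 18*c - 3*n^2 + n*(28*c - 2)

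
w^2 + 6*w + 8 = (w + 2)*(w + 4)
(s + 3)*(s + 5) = s^2 + 8*s + 15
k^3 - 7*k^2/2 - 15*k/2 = k*(k - 5)*(k + 3/2)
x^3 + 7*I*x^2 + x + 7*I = (x - I)*(x + I)*(x + 7*I)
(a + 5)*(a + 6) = a^2 + 11*a + 30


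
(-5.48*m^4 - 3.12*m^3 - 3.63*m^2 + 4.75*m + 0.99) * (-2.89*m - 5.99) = 15.8372*m^5 + 41.842*m^4 + 29.1795*m^3 + 8.0162*m^2 - 31.3136*m - 5.9301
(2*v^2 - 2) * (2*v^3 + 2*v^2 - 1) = 4*v^5 + 4*v^4 - 4*v^3 - 6*v^2 + 2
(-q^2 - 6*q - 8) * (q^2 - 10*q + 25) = -q^4 + 4*q^3 + 27*q^2 - 70*q - 200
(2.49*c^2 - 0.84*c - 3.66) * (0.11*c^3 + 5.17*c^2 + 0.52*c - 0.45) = 0.2739*c^5 + 12.7809*c^4 - 3.4506*c^3 - 20.4795*c^2 - 1.5252*c + 1.647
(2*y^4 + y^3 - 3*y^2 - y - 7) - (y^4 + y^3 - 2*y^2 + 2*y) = y^4 - y^2 - 3*y - 7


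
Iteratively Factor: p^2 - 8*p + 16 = (p - 4)*(p - 4)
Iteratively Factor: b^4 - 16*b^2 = (b)*(b^3 - 16*b) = b*(b + 4)*(b^2 - 4*b) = b*(b - 4)*(b + 4)*(b)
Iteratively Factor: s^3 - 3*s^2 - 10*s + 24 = (s - 4)*(s^2 + s - 6) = (s - 4)*(s - 2)*(s + 3)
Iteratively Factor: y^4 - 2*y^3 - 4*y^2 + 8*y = (y)*(y^3 - 2*y^2 - 4*y + 8) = y*(y - 2)*(y^2 - 4) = y*(y - 2)^2*(y + 2)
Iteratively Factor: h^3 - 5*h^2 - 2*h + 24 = (h + 2)*(h^2 - 7*h + 12) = (h - 4)*(h + 2)*(h - 3)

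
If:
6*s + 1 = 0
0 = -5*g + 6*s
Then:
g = -1/5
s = -1/6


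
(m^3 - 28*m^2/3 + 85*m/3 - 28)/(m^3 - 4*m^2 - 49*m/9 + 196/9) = 3*(m - 3)/(3*m + 7)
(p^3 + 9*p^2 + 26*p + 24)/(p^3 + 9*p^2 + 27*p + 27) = (p^2 + 6*p + 8)/(p^2 + 6*p + 9)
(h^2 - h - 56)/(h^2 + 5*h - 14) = (h - 8)/(h - 2)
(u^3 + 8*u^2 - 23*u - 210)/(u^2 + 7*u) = u + 1 - 30/u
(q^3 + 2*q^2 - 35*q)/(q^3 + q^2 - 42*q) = (q - 5)/(q - 6)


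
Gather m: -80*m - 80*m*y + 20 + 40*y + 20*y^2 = m*(-80*y - 80) + 20*y^2 + 40*y + 20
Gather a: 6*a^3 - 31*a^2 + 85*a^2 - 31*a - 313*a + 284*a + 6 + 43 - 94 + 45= 6*a^3 + 54*a^2 - 60*a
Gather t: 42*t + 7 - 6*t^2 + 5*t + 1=-6*t^2 + 47*t + 8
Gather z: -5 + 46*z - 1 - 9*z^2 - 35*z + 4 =-9*z^2 + 11*z - 2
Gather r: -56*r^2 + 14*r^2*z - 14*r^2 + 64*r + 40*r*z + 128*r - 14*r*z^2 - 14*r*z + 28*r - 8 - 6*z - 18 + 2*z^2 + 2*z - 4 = r^2*(14*z - 70) + r*(-14*z^2 + 26*z + 220) + 2*z^2 - 4*z - 30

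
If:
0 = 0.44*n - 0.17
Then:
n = 0.39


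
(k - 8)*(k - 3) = k^2 - 11*k + 24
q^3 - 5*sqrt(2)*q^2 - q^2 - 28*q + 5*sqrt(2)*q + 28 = (q - 1)*(q - 7*sqrt(2))*(q + 2*sqrt(2))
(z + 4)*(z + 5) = z^2 + 9*z + 20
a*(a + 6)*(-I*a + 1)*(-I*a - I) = -a^4 - 7*a^3 - I*a^3 - 6*a^2 - 7*I*a^2 - 6*I*a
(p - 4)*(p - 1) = p^2 - 5*p + 4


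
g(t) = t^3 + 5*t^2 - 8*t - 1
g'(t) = 3*t^2 + 10*t - 8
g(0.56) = -3.74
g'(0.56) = -1.46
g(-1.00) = 11.00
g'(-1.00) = -15.00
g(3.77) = 93.49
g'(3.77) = 72.34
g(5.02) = 211.35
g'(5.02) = 117.80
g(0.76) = -3.75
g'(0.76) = 1.33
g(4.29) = 135.65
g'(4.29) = 90.11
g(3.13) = 53.61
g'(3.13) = 52.69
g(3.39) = 68.30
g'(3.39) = 60.38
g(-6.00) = 11.00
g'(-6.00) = 40.00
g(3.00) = 47.00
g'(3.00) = 49.00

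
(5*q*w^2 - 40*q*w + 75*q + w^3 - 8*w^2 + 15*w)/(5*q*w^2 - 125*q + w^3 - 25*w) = (w - 3)/(w + 5)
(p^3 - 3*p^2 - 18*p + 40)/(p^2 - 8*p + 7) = (p^3 - 3*p^2 - 18*p + 40)/(p^2 - 8*p + 7)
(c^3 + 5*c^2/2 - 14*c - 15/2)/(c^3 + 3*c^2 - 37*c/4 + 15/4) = 2*(2*c^2 - 5*c - 3)/(4*c^2 - 8*c + 3)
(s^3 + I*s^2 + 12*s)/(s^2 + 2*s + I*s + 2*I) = s*(s^2 + I*s + 12)/(s^2 + s*(2 + I) + 2*I)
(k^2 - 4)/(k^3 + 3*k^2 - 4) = (k - 2)/(k^2 + k - 2)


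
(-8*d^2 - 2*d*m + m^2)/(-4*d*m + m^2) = (2*d + m)/m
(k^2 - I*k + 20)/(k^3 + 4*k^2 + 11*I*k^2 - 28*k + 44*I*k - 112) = (k - 5*I)/(k^2 + k*(4 + 7*I) + 28*I)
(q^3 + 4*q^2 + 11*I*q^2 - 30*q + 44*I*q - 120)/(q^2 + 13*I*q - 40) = (q^2 + q*(4 + 6*I) + 24*I)/(q + 8*I)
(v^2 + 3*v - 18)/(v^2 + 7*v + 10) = (v^2 + 3*v - 18)/(v^2 + 7*v + 10)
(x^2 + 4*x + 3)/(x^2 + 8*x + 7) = (x + 3)/(x + 7)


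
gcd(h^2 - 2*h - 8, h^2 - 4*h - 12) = h + 2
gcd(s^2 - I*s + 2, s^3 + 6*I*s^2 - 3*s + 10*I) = 1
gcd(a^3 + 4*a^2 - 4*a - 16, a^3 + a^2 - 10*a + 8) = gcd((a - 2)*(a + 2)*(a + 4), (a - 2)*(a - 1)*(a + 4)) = a^2 + 2*a - 8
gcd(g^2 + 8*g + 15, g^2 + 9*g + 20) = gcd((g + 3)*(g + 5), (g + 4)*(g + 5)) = g + 5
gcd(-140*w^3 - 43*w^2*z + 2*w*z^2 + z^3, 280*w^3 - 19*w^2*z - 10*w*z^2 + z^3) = -35*w^2 - 2*w*z + z^2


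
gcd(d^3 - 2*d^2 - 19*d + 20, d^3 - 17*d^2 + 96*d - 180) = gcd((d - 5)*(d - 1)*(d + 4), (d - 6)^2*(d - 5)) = d - 5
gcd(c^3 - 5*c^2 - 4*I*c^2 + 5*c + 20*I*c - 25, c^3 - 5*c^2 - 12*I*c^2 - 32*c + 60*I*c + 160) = c - 5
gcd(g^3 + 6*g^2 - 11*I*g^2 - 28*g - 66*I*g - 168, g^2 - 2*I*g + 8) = g - 4*I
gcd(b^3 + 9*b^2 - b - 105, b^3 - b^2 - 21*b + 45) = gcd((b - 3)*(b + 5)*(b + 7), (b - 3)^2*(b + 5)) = b^2 + 2*b - 15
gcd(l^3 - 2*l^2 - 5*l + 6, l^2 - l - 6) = l^2 - l - 6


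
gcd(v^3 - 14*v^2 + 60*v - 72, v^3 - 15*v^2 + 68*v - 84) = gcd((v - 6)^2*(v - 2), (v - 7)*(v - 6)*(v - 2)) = v^2 - 8*v + 12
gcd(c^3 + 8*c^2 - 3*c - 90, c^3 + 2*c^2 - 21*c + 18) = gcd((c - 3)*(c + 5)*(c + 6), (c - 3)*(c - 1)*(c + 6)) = c^2 + 3*c - 18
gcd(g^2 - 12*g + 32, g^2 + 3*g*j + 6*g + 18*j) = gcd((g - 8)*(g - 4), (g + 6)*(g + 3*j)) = 1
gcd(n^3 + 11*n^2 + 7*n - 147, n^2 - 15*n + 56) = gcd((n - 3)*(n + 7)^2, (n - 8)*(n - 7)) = 1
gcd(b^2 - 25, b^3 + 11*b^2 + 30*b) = b + 5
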